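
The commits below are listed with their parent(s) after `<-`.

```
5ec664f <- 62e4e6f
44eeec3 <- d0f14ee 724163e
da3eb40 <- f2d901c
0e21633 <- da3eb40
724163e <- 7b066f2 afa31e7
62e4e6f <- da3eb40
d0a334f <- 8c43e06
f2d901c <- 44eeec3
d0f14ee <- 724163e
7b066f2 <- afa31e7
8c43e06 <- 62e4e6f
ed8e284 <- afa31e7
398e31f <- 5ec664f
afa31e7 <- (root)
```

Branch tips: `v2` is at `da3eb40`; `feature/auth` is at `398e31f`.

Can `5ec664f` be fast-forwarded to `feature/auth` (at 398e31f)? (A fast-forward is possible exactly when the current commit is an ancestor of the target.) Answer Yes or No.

A fast-forward from 5ec664f to 398e31f is possible iff 5ec664f is an ancestor of 398e31f.
Ancestors of 398e31f: {398e31f, 44eeec3, 5ec664f, 62e4e6f, 724163e, 7b066f2, afa31e7, d0f14ee, da3eb40, f2d901c}.
5ec664f is among them, so fast-forward is possible.

Yes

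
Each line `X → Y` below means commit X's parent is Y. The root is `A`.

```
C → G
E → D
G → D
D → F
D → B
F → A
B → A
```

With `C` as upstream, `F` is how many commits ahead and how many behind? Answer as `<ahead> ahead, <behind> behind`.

0 ahead, 4 behind

Reachable from F: {A, F}.
Reachable from C: {A, B, C, D, F, G}.
Only in F's history (ahead): {} — 0.
Only in C's history (behind): {B, C, D, G} — 4.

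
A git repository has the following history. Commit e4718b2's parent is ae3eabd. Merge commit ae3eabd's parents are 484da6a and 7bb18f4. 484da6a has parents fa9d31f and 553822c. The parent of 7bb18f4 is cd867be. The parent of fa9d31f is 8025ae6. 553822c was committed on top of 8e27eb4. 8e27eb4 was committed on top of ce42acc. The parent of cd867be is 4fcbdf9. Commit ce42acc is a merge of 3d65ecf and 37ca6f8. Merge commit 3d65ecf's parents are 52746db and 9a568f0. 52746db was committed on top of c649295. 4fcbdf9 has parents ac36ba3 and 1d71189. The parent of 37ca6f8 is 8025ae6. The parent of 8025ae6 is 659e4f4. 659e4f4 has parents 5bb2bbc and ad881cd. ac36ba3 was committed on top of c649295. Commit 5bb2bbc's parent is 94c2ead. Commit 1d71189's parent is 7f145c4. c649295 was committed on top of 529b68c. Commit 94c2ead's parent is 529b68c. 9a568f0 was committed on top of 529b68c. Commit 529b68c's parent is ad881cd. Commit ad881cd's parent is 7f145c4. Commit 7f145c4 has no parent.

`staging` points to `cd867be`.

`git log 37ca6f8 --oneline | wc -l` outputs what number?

Walking parent pointers from 37ca6f8: reachable set = {37ca6f8, 529b68c, 5bb2bbc, 659e4f4, 7f145c4, 8025ae6, 94c2ead, ad881cd}.
That is 8 commits.

8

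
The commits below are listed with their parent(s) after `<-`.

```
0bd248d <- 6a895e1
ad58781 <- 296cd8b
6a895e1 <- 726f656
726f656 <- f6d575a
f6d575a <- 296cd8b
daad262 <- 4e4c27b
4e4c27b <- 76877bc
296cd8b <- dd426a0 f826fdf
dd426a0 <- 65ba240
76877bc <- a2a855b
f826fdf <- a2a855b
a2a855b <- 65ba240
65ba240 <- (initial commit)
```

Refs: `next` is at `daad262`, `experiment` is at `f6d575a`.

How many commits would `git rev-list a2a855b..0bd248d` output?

Reachable from 0bd248d: {0bd248d, 296cd8b, 65ba240, 6a895e1, 726f656, a2a855b, dd426a0, f6d575a, f826fdf}.
Reachable from a2a855b: {65ba240, a2a855b}.
In 0bd248d's history but not a2a855b's: {0bd248d, 296cd8b, 6a895e1, 726f656, dd426a0, f6d575a, f826fdf} — 7 commits.

7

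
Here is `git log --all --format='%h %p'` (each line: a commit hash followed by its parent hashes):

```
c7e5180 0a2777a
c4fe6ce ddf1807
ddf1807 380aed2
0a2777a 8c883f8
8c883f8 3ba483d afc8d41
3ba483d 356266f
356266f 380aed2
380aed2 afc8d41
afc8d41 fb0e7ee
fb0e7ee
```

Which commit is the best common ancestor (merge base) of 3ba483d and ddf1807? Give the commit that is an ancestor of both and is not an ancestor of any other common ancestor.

380aed2

Ancestors of 3ba483d: {356266f, 380aed2, 3ba483d, afc8d41, fb0e7ee}.
Ancestors of ddf1807: {380aed2, afc8d41, ddf1807, fb0e7ee}.
Common ancestors: {380aed2, afc8d41, fb0e7ee}.
Among these, 380aed2 is not an ancestor of any other common ancestor — it is the merge base.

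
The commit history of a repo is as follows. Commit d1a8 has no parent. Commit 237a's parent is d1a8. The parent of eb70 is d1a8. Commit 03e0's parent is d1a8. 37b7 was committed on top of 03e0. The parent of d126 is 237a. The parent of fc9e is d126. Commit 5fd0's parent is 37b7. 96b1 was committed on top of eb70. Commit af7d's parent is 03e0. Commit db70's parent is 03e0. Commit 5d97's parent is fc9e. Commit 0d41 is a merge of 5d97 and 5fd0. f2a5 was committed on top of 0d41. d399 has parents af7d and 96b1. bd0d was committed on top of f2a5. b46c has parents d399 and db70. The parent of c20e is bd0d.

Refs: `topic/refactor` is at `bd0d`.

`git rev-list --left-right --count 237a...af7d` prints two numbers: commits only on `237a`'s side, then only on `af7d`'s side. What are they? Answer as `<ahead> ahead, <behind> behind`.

Reachable from 237a: {237a, d1a8}.
Reachable from af7d: {03e0, af7d, d1a8}.
Only in 237a's history (ahead): {237a} — 1.
Only in af7d's history (behind): {03e0, af7d} — 2.

1 ahead, 2 behind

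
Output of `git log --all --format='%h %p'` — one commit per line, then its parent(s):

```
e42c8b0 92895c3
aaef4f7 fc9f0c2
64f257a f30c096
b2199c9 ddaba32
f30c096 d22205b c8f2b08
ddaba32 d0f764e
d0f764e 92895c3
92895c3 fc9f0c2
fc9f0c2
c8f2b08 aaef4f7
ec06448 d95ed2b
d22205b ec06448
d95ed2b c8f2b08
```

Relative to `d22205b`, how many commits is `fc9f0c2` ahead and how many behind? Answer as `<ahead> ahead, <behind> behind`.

Reachable from fc9f0c2: {fc9f0c2}.
Reachable from d22205b: {aaef4f7, c8f2b08, d22205b, d95ed2b, ec06448, fc9f0c2}.
Only in fc9f0c2's history (ahead): {} — 0.
Only in d22205b's history (behind): {aaef4f7, c8f2b08, d22205b, d95ed2b, ec06448} — 5.

0 ahead, 5 behind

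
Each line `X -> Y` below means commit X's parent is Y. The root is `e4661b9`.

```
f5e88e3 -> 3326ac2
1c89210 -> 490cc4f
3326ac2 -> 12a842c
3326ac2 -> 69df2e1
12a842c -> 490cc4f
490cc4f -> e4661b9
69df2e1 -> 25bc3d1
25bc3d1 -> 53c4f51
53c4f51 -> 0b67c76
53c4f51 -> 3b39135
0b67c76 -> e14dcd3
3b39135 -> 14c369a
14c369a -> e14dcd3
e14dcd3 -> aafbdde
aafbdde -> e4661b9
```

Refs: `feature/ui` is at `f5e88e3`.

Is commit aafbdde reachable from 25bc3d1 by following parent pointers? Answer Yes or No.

Ancestors of 25bc3d1 (commits reachable by following parents): {0b67c76, 14c369a, 25bc3d1, 3b39135, 53c4f51, aafbdde, e14dcd3, e4661b9}.
aafbdde is in that set, so it is an ancestor of 25bc3d1.

Yes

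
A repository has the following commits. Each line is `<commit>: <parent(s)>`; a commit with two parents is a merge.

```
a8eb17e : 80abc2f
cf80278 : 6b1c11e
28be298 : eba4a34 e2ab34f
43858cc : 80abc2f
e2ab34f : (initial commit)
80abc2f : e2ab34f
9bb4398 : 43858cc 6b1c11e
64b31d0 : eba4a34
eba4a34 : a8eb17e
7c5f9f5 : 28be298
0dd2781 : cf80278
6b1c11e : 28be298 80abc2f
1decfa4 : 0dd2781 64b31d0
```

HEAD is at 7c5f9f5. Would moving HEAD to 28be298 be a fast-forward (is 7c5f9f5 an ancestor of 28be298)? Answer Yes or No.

A fast-forward from 7c5f9f5 to 28be298 is possible iff 7c5f9f5 is an ancestor of 28be298.
Ancestors of 28be298: {28be298, 80abc2f, a8eb17e, e2ab34f, eba4a34}.
7c5f9f5 is not among them, so fast-forward is not possible.

No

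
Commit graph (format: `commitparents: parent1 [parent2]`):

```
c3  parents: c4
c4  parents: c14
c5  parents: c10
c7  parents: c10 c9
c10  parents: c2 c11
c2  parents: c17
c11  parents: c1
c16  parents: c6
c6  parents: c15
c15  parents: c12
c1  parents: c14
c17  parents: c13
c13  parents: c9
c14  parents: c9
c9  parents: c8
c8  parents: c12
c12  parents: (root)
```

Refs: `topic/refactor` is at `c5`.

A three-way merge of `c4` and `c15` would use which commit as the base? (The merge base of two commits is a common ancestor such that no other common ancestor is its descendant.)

c12

Ancestors of c4: {c12, c14, c4, c8, c9}.
Ancestors of c15: {c12, c15}.
Common ancestors: {c12}.
The only common ancestor is c12, so it is the merge base.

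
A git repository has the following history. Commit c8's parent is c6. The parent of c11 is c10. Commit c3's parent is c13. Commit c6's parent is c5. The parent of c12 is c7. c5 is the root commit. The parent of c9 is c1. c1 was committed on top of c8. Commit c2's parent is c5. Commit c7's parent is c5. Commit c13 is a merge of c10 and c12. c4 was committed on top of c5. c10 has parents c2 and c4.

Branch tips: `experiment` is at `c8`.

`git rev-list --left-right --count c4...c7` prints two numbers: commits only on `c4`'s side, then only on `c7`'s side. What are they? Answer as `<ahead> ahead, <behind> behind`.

Reachable from c4: {c4, c5}.
Reachable from c7: {c5, c7}.
Only in c4's history (ahead): {c4} — 1.
Only in c7's history (behind): {c7} — 1.

1 ahead, 1 behind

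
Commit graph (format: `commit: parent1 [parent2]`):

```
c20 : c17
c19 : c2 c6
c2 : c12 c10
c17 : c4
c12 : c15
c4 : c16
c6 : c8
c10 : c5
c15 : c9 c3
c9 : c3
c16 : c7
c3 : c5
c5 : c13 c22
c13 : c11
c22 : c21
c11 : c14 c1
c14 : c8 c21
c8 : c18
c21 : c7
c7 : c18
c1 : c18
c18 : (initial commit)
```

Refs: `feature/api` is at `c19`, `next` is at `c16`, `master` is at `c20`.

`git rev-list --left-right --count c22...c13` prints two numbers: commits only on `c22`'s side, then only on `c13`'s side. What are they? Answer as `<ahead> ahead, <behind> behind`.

Reachable from c22: {c18, c21, c22, c7}.
Reachable from c13: {c1, c11, c13, c14, c18, c21, c7, c8}.
Only in c22's history (ahead): {c22} — 1.
Only in c13's history (behind): {c1, c11, c13, c14, c8} — 5.

1 ahead, 5 behind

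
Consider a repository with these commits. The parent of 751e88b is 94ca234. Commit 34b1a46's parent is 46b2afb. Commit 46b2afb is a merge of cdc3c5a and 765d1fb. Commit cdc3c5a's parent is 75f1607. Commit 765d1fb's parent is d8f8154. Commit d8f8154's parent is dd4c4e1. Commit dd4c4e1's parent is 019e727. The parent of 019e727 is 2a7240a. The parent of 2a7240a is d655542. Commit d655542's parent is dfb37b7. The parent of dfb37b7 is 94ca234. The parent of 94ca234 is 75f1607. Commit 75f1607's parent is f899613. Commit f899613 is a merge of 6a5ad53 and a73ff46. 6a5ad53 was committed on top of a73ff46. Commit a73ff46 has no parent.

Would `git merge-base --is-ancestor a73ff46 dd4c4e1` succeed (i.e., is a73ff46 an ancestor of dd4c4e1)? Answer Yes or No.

Yes

Ancestors of dd4c4e1 (commits reachable by following parents): {019e727, 2a7240a, 6a5ad53, 75f1607, 94ca234, a73ff46, d655542, dd4c4e1, dfb37b7, f899613}.
a73ff46 is in that set, so it is an ancestor of dd4c4e1.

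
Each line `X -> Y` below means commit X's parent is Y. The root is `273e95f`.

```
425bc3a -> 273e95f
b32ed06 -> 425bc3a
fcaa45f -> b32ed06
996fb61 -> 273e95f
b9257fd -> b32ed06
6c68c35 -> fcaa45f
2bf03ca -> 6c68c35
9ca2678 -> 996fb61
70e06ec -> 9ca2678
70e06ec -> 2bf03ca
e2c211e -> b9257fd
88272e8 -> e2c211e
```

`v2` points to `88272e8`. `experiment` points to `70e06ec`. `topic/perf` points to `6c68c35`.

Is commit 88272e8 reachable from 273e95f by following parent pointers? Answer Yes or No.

Ancestors of 273e95f: {273e95f}.
88272e8 is not in that set, so it is not an ancestor of 273e95f.

No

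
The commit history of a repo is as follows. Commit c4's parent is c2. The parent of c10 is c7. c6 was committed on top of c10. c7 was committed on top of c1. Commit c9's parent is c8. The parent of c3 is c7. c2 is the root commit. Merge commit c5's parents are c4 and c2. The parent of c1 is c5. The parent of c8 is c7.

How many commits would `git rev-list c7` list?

5

Walking parent pointers from c7: reachable set = {c1, c2, c4, c5, c7}.
That is 5 commits.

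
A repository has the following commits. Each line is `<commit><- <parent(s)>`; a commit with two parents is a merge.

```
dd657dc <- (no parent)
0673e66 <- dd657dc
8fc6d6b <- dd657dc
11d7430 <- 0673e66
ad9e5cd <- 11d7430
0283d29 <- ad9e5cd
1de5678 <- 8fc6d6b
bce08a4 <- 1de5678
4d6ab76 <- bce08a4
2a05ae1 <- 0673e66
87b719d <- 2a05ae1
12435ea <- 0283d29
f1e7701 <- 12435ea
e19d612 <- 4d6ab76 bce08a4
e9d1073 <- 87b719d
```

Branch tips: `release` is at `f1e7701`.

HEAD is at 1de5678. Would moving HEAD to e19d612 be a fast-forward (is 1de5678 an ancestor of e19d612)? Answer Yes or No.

Yes

A fast-forward from 1de5678 to e19d612 is possible iff 1de5678 is an ancestor of e19d612.
Ancestors of e19d612: {1de5678, 4d6ab76, 8fc6d6b, bce08a4, dd657dc, e19d612}.
1de5678 is among them, so fast-forward is possible.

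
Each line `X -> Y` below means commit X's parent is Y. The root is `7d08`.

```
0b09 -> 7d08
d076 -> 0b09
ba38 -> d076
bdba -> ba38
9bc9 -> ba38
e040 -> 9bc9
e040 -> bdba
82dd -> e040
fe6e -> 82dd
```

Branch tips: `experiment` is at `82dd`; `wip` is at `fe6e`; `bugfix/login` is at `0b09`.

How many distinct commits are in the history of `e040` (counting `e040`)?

7

Walking parent pointers from e040: reachable set = {0b09, 7d08, 9bc9, ba38, bdba, d076, e040}.
That is 7 commits.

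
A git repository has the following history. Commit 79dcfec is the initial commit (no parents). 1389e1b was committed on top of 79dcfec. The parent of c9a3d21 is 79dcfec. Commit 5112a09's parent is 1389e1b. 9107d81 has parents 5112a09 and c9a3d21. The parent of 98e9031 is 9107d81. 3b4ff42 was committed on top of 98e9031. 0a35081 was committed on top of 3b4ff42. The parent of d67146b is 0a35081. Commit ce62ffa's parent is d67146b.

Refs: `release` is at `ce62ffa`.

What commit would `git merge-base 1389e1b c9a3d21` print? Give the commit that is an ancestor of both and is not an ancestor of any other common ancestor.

79dcfec

Ancestors of 1389e1b: {1389e1b, 79dcfec}.
Ancestors of c9a3d21: {79dcfec, c9a3d21}.
Common ancestors: {79dcfec}.
The only common ancestor is 79dcfec, so it is the merge base.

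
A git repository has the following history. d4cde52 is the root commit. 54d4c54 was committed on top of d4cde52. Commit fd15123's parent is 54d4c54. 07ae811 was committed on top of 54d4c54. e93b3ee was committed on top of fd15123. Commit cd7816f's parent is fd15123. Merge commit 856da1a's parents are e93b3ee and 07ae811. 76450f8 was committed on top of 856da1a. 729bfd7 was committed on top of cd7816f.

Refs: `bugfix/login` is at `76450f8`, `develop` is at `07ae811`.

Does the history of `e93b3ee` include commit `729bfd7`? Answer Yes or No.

No

Ancestors of e93b3ee: {54d4c54, d4cde52, e93b3ee, fd15123}.
729bfd7 is not in that set, so it is not an ancestor of e93b3ee.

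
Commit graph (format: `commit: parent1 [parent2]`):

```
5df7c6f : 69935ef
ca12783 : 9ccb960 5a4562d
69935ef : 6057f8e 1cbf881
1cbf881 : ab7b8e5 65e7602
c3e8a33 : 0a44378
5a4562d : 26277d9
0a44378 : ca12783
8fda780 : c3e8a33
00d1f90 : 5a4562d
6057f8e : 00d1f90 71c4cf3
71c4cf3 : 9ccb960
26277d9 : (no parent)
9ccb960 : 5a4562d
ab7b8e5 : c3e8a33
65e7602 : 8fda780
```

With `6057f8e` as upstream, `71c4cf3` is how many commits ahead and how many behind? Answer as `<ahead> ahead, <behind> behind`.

Reachable from 71c4cf3: {26277d9, 5a4562d, 71c4cf3, 9ccb960}.
Reachable from 6057f8e: {00d1f90, 26277d9, 5a4562d, 6057f8e, 71c4cf3, 9ccb960}.
Only in 71c4cf3's history (ahead): {} — 0.
Only in 6057f8e's history (behind): {00d1f90, 6057f8e} — 2.

0 ahead, 2 behind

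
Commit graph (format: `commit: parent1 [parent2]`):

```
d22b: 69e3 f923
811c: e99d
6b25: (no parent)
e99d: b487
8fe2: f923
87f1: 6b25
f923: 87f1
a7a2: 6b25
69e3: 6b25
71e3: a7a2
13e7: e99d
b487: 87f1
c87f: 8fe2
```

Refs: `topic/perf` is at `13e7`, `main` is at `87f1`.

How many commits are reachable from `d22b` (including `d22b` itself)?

5

Walking parent pointers from d22b: reachable set = {69e3, 6b25, 87f1, d22b, f923}.
That is 5 commits.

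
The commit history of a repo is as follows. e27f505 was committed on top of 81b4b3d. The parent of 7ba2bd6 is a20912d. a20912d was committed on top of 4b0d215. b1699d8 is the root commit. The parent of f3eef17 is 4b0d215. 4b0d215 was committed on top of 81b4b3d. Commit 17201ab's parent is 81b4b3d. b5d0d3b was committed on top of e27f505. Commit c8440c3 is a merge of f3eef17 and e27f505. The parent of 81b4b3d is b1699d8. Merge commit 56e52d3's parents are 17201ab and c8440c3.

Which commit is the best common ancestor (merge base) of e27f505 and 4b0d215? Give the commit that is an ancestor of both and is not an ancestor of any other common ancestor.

Ancestors of e27f505: {81b4b3d, b1699d8, e27f505}.
Ancestors of 4b0d215: {4b0d215, 81b4b3d, b1699d8}.
Common ancestors: {81b4b3d, b1699d8}.
Among these, 81b4b3d is not an ancestor of any other common ancestor — it is the merge base.

81b4b3d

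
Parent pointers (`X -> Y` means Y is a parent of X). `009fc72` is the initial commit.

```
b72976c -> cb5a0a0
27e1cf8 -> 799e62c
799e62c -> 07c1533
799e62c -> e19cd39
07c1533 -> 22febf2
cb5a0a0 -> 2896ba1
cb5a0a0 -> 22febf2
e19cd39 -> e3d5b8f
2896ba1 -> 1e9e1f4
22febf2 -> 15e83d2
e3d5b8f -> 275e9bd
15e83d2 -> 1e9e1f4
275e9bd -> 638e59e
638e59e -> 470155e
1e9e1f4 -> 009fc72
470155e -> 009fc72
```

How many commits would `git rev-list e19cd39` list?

6

Walking parent pointers from e19cd39: reachable set = {009fc72, 275e9bd, 470155e, 638e59e, e19cd39, e3d5b8f}.
That is 6 commits.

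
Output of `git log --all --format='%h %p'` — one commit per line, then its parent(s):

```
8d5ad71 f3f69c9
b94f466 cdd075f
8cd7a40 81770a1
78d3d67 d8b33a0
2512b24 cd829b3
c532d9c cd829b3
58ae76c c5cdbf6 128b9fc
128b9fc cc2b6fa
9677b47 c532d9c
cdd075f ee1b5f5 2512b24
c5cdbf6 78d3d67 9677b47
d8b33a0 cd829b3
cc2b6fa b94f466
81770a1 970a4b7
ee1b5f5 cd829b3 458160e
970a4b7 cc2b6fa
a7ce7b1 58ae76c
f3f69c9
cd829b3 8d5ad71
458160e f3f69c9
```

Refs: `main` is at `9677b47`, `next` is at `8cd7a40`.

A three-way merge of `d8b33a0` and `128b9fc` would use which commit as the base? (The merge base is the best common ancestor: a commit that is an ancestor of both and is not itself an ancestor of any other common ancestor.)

Ancestors of d8b33a0: {8d5ad71, cd829b3, d8b33a0, f3f69c9}.
Ancestors of 128b9fc: {128b9fc, 2512b24, 458160e, 8d5ad71, b94f466, cc2b6fa, cd829b3, cdd075f, ee1b5f5, f3f69c9}.
Common ancestors: {8d5ad71, cd829b3, f3f69c9}.
Among these, cd829b3 is not an ancestor of any other common ancestor — it is the merge base.

cd829b3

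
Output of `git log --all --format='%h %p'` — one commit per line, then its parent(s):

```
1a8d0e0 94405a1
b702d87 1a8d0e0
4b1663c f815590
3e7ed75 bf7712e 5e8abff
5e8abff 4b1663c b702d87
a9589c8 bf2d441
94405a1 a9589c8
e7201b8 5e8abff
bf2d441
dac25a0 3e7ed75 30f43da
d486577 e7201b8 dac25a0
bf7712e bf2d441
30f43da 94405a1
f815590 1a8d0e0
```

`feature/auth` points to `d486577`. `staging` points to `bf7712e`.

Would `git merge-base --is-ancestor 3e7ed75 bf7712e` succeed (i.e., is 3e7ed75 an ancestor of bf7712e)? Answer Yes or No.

Ancestors of bf7712e: {bf2d441, bf7712e}.
3e7ed75 is not in that set, so it is not an ancestor of bf7712e.

No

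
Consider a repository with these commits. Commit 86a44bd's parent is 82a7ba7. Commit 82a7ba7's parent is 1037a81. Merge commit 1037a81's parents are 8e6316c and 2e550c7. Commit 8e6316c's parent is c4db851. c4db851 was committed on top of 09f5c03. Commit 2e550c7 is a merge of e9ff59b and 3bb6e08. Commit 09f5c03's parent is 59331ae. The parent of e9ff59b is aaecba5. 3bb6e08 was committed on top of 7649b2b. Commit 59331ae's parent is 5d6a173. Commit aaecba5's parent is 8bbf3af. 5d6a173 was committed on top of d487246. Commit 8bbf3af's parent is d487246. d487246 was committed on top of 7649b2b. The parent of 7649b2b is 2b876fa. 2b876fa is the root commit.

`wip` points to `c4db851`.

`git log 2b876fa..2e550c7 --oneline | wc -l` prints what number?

7

Reachable from 2e550c7: {2b876fa, 2e550c7, 3bb6e08, 7649b2b, 8bbf3af, aaecba5, d487246, e9ff59b}.
Reachable from 2b876fa: {2b876fa}.
In 2e550c7's history but not 2b876fa's: {2e550c7, 3bb6e08, 7649b2b, 8bbf3af, aaecba5, d487246, e9ff59b} — 7 commits.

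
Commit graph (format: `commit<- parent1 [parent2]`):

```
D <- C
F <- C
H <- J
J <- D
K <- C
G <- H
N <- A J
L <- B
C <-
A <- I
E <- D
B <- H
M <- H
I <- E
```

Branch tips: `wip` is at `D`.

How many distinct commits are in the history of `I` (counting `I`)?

4

Walking parent pointers from I: reachable set = {C, D, E, I}.
That is 4 commits.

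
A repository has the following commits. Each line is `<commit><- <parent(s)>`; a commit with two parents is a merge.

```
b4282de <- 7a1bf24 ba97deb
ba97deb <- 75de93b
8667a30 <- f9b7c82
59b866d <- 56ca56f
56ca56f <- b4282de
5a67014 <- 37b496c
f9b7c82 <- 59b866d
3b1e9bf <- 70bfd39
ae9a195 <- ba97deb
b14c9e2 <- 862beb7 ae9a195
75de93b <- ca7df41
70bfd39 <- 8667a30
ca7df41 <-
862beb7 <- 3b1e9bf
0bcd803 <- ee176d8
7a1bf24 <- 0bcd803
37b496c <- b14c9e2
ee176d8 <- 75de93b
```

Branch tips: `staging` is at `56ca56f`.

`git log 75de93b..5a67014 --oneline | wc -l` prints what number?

Reachable from 5a67014: {0bcd803, 37b496c, 3b1e9bf, 56ca56f, 59b866d, 5a67014, 70bfd39, 75de93b, 7a1bf24, 862beb7, 8667a30, ae9a195, b14c9e2, b4282de, ba97deb, ca7df41, ee176d8, f9b7c82}.
Reachable from 75de93b: {75de93b, ca7df41}.
In 5a67014's history but not 75de93b's: {0bcd803, 37b496c, 3b1e9bf, 56ca56f, 59b866d, 5a67014, 70bfd39, 7a1bf24, 862beb7, 8667a30, ae9a195, b14c9e2, b4282de, ba97deb, ee176d8, f9b7c82} — 16 commits.

16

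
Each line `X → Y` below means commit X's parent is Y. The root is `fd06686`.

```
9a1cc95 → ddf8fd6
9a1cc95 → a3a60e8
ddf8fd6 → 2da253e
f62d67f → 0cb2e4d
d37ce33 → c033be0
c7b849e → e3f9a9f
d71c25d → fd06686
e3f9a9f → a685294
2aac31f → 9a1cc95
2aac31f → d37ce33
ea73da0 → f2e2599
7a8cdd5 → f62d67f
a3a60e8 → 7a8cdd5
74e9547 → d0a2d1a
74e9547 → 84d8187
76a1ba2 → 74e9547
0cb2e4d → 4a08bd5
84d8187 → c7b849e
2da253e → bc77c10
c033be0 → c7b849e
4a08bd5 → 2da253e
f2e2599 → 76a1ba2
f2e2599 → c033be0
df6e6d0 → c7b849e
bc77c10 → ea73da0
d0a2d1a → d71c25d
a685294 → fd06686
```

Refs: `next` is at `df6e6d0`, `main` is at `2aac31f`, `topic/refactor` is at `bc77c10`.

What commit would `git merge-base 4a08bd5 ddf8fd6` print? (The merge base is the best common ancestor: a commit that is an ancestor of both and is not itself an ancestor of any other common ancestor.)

Ancestors of 4a08bd5: {2da253e, 4a08bd5, 74e9547, 76a1ba2, 84d8187, a685294, bc77c10, c033be0, c7b849e, d0a2d1a, d71c25d, e3f9a9f, ea73da0, f2e2599, fd06686}.
Ancestors of ddf8fd6: {2da253e, 74e9547, 76a1ba2, 84d8187, a685294, bc77c10, c033be0, c7b849e, d0a2d1a, d71c25d, ddf8fd6, e3f9a9f, ea73da0, f2e2599, fd06686}.
Common ancestors: {2da253e, 74e9547, 76a1ba2, 84d8187, a685294, bc77c10, c033be0, c7b849e, d0a2d1a, d71c25d, e3f9a9f, ea73da0, f2e2599, fd06686}.
Among these, 2da253e is not an ancestor of any other common ancestor — it is the merge base.

2da253e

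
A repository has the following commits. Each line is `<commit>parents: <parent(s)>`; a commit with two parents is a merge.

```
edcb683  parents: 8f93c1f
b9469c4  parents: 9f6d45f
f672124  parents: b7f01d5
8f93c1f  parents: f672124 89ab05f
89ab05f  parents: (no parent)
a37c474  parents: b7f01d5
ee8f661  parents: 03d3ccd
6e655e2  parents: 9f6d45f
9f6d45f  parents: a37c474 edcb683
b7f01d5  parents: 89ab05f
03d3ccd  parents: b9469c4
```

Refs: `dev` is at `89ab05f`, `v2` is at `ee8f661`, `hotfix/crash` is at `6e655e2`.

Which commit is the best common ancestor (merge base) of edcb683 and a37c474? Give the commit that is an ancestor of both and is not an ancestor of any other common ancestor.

Ancestors of edcb683: {89ab05f, 8f93c1f, b7f01d5, edcb683, f672124}.
Ancestors of a37c474: {89ab05f, a37c474, b7f01d5}.
Common ancestors: {89ab05f, b7f01d5}.
Among these, b7f01d5 is not an ancestor of any other common ancestor — it is the merge base.

b7f01d5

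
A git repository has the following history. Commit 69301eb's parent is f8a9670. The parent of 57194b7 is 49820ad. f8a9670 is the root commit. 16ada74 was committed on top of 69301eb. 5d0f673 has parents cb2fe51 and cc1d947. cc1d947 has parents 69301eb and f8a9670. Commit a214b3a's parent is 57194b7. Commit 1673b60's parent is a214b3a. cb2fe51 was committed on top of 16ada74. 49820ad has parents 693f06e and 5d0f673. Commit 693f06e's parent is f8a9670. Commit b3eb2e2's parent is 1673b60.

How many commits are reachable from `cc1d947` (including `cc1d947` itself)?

3

Walking parent pointers from cc1d947: reachable set = {69301eb, cc1d947, f8a9670}.
That is 3 commits.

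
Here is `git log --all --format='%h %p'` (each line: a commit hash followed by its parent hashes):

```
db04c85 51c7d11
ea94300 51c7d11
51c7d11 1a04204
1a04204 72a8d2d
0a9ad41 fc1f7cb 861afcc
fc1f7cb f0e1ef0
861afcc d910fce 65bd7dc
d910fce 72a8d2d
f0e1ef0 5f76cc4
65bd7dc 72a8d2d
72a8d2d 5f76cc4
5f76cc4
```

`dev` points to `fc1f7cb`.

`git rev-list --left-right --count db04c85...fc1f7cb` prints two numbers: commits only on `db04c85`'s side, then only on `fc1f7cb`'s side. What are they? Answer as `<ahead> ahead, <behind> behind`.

4 ahead, 2 behind

Reachable from db04c85: {1a04204, 51c7d11, 5f76cc4, 72a8d2d, db04c85}.
Reachable from fc1f7cb: {5f76cc4, f0e1ef0, fc1f7cb}.
Only in db04c85's history (ahead): {1a04204, 51c7d11, 72a8d2d, db04c85} — 4.
Only in fc1f7cb's history (behind): {f0e1ef0, fc1f7cb} — 2.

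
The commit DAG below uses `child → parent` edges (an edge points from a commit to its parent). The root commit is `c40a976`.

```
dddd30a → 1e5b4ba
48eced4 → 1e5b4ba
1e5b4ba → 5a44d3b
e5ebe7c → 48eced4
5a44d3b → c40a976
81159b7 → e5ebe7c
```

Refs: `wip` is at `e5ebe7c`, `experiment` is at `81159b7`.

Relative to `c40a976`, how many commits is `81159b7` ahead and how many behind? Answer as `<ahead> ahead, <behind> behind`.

5 ahead, 0 behind

Reachable from 81159b7: {1e5b4ba, 48eced4, 5a44d3b, 81159b7, c40a976, e5ebe7c}.
Reachable from c40a976: {c40a976}.
Only in 81159b7's history (ahead): {1e5b4ba, 48eced4, 5a44d3b, 81159b7, e5ebe7c} — 5.
Only in c40a976's history (behind): {} — 0.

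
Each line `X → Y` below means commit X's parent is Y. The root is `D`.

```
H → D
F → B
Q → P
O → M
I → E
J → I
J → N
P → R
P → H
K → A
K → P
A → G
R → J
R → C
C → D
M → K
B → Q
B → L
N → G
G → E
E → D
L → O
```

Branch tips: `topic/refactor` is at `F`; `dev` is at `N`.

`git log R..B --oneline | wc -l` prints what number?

9

Reachable from B: {A, B, C, D, E, G, H, I, J, K, L, M, N, O, P, Q, R}.
Reachable from R: {C, D, E, G, I, J, N, R}.
In B's history but not R's: {A, B, H, K, L, M, O, P, Q} — 9 commits.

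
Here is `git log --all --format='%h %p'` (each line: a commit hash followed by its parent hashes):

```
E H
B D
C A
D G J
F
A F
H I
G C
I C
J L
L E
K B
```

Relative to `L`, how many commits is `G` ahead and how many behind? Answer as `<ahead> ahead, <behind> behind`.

1 ahead, 4 behind

Reachable from G: {A, C, F, G}.
Reachable from L: {A, C, E, F, H, I, L}.
Only in G's history (ahead): {G} — 1.
Only in L's history (behind): {E, H, I, L} — 4.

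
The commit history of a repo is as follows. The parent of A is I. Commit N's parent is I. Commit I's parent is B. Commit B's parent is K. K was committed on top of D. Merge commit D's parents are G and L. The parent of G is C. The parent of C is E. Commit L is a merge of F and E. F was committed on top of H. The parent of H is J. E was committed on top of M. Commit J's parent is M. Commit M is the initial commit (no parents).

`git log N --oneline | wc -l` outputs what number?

13

Walking parent pointers from N: reachable set = {B, C, D, E, F, G, H, I, J, K, L, M, N}.
That is 13 commits.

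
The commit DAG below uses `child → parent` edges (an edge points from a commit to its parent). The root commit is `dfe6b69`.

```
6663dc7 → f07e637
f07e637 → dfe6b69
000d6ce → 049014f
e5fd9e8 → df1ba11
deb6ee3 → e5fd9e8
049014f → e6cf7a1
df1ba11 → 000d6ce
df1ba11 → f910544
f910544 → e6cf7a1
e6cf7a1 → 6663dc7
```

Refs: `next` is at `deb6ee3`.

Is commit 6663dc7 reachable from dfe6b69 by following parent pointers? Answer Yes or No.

No

Ancestors of dfe6b69: {dfe6b69}.
6663dc7 is not in that set, so it is not an ancestor of dfe6b69.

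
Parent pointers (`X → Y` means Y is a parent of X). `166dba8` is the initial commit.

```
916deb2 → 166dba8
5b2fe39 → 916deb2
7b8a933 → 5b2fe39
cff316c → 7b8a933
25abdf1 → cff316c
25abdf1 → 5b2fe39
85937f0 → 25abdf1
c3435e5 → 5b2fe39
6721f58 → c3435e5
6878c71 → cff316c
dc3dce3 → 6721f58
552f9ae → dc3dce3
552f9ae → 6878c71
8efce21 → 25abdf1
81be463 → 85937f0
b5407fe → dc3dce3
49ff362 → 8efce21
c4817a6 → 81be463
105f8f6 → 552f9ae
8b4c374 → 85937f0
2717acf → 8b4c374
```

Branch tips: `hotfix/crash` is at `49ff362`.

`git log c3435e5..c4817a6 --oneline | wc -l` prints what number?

Reachable from c4817a6: {166dba8, 25abdf1, 5b2fe39, 7b8a933, 81be463, 85937f0, 916deb2, c4817a6, cff316c}.
Reachable from c3435e5: {166dba8, 5b2fe39, 916deb2, c3435e5}.
In c4817a6's history but not c3435e5's: {25abdf1, 7b8a933, 81be463, 85937f0, c4817a6, cff316c} — 6 commits.

6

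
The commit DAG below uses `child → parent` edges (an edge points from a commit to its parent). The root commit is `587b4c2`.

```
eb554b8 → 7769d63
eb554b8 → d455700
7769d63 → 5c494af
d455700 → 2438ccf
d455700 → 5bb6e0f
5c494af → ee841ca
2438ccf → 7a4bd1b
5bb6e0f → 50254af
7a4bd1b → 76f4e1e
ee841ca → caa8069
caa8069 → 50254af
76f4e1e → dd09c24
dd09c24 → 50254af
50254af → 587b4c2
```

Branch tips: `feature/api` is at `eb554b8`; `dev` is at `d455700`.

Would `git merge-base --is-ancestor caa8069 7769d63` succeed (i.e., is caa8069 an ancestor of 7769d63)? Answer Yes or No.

Yes

Ancestors of 7769d63 (commits reachable by following parents): {50254af, 587b4c2, 5c494af, 7769d63, caa8069, ee841ca}.
caa8069 is in that set, so it is an ancestor of 7769d63.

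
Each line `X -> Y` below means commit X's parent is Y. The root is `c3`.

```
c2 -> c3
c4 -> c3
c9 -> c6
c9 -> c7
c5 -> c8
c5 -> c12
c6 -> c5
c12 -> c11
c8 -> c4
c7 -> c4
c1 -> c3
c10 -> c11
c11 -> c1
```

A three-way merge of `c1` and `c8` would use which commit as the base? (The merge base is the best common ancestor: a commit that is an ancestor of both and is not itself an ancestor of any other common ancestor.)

c3

Ancestors of c1: {c1, c3}.
Ancestors of c8: {c3, c4, c8}.
Common ancestors: {c3}.
The only common ancestor is c3, so it is the merge base.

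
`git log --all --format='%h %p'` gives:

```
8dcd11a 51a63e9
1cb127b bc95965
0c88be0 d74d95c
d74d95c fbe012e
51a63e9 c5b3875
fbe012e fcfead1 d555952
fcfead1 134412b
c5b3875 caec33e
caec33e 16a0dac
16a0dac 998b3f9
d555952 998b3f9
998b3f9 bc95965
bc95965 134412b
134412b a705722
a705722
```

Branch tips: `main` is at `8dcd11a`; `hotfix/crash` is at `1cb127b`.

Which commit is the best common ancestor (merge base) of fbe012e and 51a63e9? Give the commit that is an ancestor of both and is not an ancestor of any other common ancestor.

Ancestors of fbe012e: {134412b, 998b3f9, a705722, bc95965, d555952, fbe012e, fcfead1}.
Ancestors of 51a63e9: {134412b, 16a0dac, 51a63e9, 998b3f9, a705722, bc95965, c5b3875, caec33e}.
Common ancestors: {134412b, 998b3f9, a705722, bc95965}.
Among these, 998b3f9 is not an ancestor of any other common ancestor — it is the merge base.

998b3f9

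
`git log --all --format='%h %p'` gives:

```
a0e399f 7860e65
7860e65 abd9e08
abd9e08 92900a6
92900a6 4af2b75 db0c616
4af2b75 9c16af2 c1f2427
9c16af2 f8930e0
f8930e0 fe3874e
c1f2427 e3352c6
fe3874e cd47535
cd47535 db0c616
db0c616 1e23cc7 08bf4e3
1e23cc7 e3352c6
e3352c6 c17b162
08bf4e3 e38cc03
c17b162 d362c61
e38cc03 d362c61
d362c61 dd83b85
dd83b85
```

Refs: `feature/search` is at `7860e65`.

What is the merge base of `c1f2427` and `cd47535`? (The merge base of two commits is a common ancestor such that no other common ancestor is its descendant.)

Ancestors of c1f2427: {c17b162, c1f2427, d362c61, dd83b85, e3352c6}.
Ancestors of cd47535: {08bf4e3, 1e23cc7, c17b162, cd47535, d362c61, db0c616, dd83b85, e3352c6, e38cc03}.
Common ancestors: {c17b162, d362c61, dd83b85, e3352c6}.
Among these, e3352c6 is not an ancestor of any other common ancestor — it is the merge base.

e3352c6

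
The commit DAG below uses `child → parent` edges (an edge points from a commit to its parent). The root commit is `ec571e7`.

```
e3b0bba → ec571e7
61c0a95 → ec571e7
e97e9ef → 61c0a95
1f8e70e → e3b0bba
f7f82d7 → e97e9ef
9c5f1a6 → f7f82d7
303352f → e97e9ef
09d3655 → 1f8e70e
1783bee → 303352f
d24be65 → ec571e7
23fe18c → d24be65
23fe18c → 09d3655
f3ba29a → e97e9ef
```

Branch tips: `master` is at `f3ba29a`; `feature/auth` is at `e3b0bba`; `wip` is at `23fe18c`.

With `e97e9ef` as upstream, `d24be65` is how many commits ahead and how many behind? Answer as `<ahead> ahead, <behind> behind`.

1 ahead, 2 behind

Reachable from d24be65: {d24be65, ec571e7}.
Reachable from e97e9ef: {61c0a95, e97e9ef, ec571e7}.
Only in d24be65's history (ahead): {d24be65} — 1.
Only in e97e9ef's history (behind): {61c0a95, e97e9ef} — 2.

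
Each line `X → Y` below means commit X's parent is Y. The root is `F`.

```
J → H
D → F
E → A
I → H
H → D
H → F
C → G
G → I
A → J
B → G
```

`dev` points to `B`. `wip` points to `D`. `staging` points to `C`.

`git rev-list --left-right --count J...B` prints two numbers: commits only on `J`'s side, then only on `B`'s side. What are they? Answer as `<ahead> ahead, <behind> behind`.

1 ahead, 3 behind

Reachable from J: {D, F, H, J}.
Reachable from B: {B, D, F, G, H, I}.
Only in J's history (ahead): {J} — 1.
Only in B's history (behind): {B, G, I} — 3.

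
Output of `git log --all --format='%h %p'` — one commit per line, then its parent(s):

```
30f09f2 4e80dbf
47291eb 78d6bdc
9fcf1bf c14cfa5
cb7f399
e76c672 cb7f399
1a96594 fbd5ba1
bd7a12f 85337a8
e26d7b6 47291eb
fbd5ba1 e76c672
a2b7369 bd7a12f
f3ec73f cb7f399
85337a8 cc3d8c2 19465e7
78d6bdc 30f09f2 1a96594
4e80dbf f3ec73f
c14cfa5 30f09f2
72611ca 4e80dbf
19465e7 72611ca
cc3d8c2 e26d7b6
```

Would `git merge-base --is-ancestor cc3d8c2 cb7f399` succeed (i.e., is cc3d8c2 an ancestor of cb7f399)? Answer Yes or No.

No

Ancestors of cb7f399: {cb7f399}.
cc3d8c2 is not in that set, so it is not an ancestor of cb7f399.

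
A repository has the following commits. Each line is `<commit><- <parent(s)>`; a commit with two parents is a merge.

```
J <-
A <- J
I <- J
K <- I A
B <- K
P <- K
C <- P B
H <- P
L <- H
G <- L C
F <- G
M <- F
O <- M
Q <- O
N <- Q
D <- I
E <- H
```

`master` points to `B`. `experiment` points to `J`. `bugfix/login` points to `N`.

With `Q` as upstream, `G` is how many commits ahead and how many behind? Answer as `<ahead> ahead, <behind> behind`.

Reachable from G: {A, B, C, G, H, I, J, K, L, P}.
Reachable from Q: {A, B, C, F, G, H, I, J, K, L, M, O, P, Q}.
Only in G's history (ahead): {} — 0.
Only in Q's history (behind): {F, M, O, Q} — 4.

0 ahead, 4 behind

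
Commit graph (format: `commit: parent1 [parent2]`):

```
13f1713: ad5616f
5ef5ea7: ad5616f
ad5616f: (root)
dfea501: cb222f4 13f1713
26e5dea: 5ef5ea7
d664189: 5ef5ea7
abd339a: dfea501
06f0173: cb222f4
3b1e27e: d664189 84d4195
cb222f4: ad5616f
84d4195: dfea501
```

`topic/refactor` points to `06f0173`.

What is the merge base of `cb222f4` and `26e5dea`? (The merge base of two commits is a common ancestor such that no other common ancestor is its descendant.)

ad5616f

Ancestors of cb222f4: {ad5616f, cb222f4}.
Ancestors of 26e5dea: {26e5dea, 5ef5ea7, ad5616f}.
Common ancestors: {ad5616f}.
The only common ancestor is ad5616f, so it is the merge base.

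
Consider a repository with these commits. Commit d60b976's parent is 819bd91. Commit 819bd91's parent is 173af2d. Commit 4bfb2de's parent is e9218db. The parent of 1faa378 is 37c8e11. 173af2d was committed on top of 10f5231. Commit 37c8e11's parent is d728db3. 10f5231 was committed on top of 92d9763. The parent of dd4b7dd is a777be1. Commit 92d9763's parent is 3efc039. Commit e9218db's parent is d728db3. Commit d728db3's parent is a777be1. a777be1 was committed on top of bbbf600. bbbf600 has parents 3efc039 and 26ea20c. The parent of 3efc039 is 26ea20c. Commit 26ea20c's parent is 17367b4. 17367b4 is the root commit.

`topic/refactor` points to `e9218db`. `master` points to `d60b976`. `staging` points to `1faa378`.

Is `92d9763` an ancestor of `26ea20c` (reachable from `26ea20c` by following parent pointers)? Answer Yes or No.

Ancestors of 26ea20c: {17367b4, 26ea20c}.
92d9763 is not in that set, so it is not an ancestor of 26ea20c.

No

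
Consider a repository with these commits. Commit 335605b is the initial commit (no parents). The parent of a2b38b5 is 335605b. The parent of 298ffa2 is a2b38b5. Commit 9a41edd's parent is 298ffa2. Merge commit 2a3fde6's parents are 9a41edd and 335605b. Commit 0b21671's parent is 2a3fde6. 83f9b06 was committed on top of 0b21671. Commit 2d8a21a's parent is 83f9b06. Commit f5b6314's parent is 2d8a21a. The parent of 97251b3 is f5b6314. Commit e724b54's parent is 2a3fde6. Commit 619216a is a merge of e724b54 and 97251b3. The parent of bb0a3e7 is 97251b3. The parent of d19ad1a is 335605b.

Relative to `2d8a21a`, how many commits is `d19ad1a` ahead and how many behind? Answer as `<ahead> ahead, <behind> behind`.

1 ahead, 7 behind

Reachable from d19ad1a: {335605b, d19ad1a}.
Reachable from 2d8a21a: {0b21671, 298ffa2, 2a3fde6, 2d8a21a, 335605b, 83f9b06, 9a41edd, a2b38b5}.
Only in d19ad1a's history (ahead): {d19ad1a} — 1.
Only in 2d8a21a's history (behind): {0b21671, 298ffa2, 2a3fde6, 2d8a21a, 83f9b06, 9a41edd, a2b38b5} — 7.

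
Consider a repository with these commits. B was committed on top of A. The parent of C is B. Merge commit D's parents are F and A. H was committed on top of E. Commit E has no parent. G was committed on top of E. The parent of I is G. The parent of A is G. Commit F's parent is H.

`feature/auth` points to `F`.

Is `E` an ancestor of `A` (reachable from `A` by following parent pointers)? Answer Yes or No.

Ancestors of A (commits reachable by following parents): {A, E, G}.
E is in that set, so it is an ancestor of A.

Yes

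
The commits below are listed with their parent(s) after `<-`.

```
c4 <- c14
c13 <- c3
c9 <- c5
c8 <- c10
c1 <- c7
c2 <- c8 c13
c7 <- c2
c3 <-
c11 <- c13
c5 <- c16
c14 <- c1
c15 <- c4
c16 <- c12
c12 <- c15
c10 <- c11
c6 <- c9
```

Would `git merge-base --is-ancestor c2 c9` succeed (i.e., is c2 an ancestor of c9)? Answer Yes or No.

Ancestors of c9 (commits reachable by following parents): {c1, c10, c11, c12, c13, c14, c15, c16, c2, c3, c4, c5, c7, c8, c9}.
c2 is in that set, so it is an ancestor of c9.

Yes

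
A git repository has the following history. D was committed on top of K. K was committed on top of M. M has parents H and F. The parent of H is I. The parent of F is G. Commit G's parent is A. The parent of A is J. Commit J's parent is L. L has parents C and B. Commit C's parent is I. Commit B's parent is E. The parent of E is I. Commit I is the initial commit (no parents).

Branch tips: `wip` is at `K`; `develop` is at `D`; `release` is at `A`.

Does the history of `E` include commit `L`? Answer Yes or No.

Ancestors of E: {E, I}.
L is not in that set, so it is not an ancestor of E.

No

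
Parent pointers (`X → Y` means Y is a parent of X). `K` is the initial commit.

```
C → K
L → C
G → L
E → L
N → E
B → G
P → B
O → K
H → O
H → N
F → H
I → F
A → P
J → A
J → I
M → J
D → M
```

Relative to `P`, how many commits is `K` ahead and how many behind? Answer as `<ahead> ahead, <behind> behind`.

0 ahead, 5 behind

Reachable from K: {K}.
Reachable from P: {B, C, G, K, L, P}.
Only in K's history (ahead): {} — 0.
Only in P's history (behind): {B, C, G, L, P} — 5.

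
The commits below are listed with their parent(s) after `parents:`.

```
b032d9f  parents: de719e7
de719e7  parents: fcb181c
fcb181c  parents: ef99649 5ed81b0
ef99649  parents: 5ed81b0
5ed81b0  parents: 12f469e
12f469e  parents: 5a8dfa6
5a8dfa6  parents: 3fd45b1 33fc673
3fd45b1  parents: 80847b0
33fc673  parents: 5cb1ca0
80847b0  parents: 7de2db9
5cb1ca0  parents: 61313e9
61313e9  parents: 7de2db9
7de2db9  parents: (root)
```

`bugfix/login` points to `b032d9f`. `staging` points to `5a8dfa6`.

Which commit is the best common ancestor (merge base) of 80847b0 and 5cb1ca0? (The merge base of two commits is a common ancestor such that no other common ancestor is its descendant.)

Ancestors of 80847b0: {7de2db9, 80847b0}.
Ancestors of 5cb1ca0: {5cb1ca0, 61313e9, 7de2db9}.
Common ancestors: {7de2db9}.
The only common ancestor is 7de2db9, so it is the merge base.

7de2db9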